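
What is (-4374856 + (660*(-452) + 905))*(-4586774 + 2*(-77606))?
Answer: 22155843670206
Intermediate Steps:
(-4374856 + (660*(-452) + 905))*(-4586774 + 2*(-77606)) = (-4374856 + (-298320 + 905))*(-4586774 - 155212) = (-4374856 - 297415)*(-4741986) = -4672271*(-4741986) = 22155843670206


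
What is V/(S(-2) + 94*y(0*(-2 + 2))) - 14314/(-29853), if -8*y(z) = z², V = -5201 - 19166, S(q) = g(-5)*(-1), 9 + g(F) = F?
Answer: -103889665/59706 ≈ -1740.0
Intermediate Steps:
g(F) = -9 + F
S(q) = 14 (S(q) = (-9 - 5)*(-1) = -14*(-1) = 14)
V = -24367
y(z) = -z²/8
V/(S(-2) + 94*y(0*(-2 + 2))) - 14314/(-29853) = -24367/(14 + 94*(-(0*(-2 + 2))²/8)) - 14314/(-29853) = -24367/(14 + 94*(-(0*0)²/8)) - 14314*(-1/29853) = -24367/(14 + 94*(-⅛*0²)) + 14314/29853 = -24367/(14 + 94*(-⅛*0)) + 14314/29853 = -24367/(14 + 94*0) + 14314/29853 = -24367/(14 + 0) + 14314/29853 = -24367/14 + 14314/29853 = -24367*1/14 + 14314/29853 = -3481/2 + 14314/29853 = -103889665/59706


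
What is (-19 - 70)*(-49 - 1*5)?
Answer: 4806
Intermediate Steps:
(-19 - 70)*(-49 - 1*5) = -89*(-49 - 5) = -89*(-54) = 4806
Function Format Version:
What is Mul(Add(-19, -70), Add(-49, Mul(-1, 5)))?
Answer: 4806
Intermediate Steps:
Mul(Add(-19, -70), Add(-49, Mul(-1, 5))) = Mul(-89, Add(-49, -5)) = Mul(-89, -54) = 4806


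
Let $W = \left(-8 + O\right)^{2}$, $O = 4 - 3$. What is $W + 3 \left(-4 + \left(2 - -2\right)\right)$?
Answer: $49$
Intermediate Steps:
$O = 1$
$W = 49$ ($W = \left(-8 + 1\right)^{2} = \left(-7\right)^{2} = 49$)
$W + 3 \left(-4 + \left(2 - -2\right)\right) = 49 + 3 \left(-4 + \left(2 - -2\right)\right) = 49 + 3 \left(-4 + \left(2 + 2\right)\right) = 49 + 3 \left(-4 + 4\right) = 49 + 3 \cdot 0 = 49 + 0 = 49$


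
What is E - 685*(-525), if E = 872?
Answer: 360497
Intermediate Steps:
E - 685*(-525) = 872 - 685*(-525) = 872 + 359625 = 360497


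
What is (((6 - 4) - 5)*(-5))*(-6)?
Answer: -90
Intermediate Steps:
(((6 - 4) - 5)*(-5))*(-6) = ((2 - 5)*(-5))*(-6) = -3*(-5)*(-6) = 15*(-6) = -90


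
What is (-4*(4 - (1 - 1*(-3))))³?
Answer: 0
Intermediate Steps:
(-4*(4 - (1 - 1*(-3))))³ = (-4*(4 - (1 + 3)))³ = (-4*(4 - 1*4))³ = (-4*(4 - 4))³ = (-4*0)³ = 0³ = 0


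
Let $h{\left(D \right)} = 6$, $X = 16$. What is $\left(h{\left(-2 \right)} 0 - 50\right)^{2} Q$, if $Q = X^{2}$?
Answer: $640000$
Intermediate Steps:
$Q = 256$ ($Q = 16^{2} = 256$)
$\left(h{\left(-2 \right)} 0 - 50\right)^{2} Q = \left(6 \cdot 0 - 50\right)^{2} \cdot 256 = \left(0 - 50\right)^{2} \cdot 256 = \left(-50\right)^{2} \cdot 256 = 2500 \cdot 256 = 640000$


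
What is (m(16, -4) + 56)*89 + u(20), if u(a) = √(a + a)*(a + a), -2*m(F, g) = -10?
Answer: 5429 + 80*√10 ≈ 5682.0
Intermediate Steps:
m(F, g) = 5 (m(F, g) = -½*(-10) = 5)
u(a) = 2*√2*a^(3/2) (u(a) = √(2*a)*(2*a) = (√2*√a)*(2*a) = 2*√2*a^(3/2))
(m(16, -4) + 56)*89 + u(20) = (5 + 56)*89 + 2*√2*20^(3/2) = 61*89 + 2*√2*(40*√5) = 5429 + 80*√10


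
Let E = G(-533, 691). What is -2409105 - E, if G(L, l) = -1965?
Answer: -2407140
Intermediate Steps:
E = -1965
-2409105 - E = -2409105 - 1*(-1965) = -2409105 + 1965 = -2407140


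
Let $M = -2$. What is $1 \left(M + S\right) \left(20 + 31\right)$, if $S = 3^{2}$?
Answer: $357$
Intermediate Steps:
$S = 9$
$1 \left(M + S\right) \left(20 + 31\right) = 1 \left(-2 + 9\right) \left(20 + 31\right) = 1 \cdot 7 \cdot 51 = 7 \cdot 51 = 357$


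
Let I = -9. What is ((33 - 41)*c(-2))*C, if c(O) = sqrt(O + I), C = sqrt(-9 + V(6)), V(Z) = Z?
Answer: 8*sqrt(33) ≈ 45.956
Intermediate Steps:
C = I*sqrt(3) (C = sqrt(-9 + 6) = sqrt(-3) = I*sqrt(3) ≈ 1.732*I)
c(O) = sqrt(-9 + O) (c(O) = sqrt(O - 9) = sqrt(-9 + O))
((33 - 41)*c(-2))*C = ((33 - 41)*sqrt(-9 - 2))*(I*sqrt(3)) = (-8*I*sqrt(11))*(I*sqrt(3)) = 8*sqrt(33)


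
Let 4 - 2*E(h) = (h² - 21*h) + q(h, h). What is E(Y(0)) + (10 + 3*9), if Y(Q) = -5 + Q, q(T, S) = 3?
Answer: -55/2 ≈ -27.500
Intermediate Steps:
E(h) = ½ - h²/2 + 21*h/2 (E(h) = 2 - ((h² - 21*h) + 3)/2 = 2 - (3 + h² - 21*h)/2 = 2 + (-3/2 - h²/2 + 21*h/2) = ½ - h²/2 + 21*h/2)
E(Y(0)) + (10 + 3*9) = (½ - (-5 + 0)²/2 + 21*(-5 + 0)/2) + (10 + 3*9) = (½ - ½*(-5)² + (21/2)*(-5)) + (10 + 27) = (½ - ½*25 - 105/2) + 37 = (½ - 25/2 - 105/2) + 37 = -129/2 + 37 = -55/2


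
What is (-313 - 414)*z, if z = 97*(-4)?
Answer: 282076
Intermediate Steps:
z = -388
(-313 - 414)*z = (-313 - 414)*(-388) = -727*(-388) = 282076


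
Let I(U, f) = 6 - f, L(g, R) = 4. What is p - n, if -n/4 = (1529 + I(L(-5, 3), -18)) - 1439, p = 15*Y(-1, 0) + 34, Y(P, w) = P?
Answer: 475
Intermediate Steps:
p = 19 (p = 15*(-1) + 34 = -15 + 34 = 19)
n = -456 (n = -4*((1529 + (6 - 1*(-18))) - 1439) = -4*((1529 + (6 + 18)) - 1439) = -4*((1529 + 24) - 1439) = -4*(1553 - 1439) = -4*114 = -456)
p - n = 19 - 1*(-456) = 19 + 456 = 475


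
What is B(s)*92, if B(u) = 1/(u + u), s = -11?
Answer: -46/11 ≈ -4.1818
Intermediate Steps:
B(u) = 1/(2*u)
B(s)*92 = ((½)/(-11))*92 = ((½)*(-1/11))*92 = -1/22*92 = -46/11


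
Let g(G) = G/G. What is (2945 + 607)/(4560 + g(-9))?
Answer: 3552/4561 ≈ 0.77878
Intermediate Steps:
g(G) = 1
(2945 + 607)/(4560 + g(-9)) = (2945 + 607)/(4560 + 1) = 3552/4561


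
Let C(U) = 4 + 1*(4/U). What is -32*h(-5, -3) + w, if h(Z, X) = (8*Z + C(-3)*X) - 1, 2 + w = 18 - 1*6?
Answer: 1578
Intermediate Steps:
w = 10 (w = -2 + (18 - 1*6) = -2 + (18 - 6) = -2 + 12 = 10)
C(U) = 4 + 4/U
h(Z, X) = -1 + 8*Z + 8*X/3 (h(Z, X) = (8*Z + (4 + 4/(-3))*X) - 1 = (8*Z + (4 + 4*(-⅓))*X) - 1 = (8*Z + (4 - 4/3)*X) - 1 = (8*Z + 8*X/3) - 1 = -1 + 8*Z + 8*X/3)
-32*h(-5, -3) + w = -32*(-1 + 8*(-5) + (8/3)*(-3)) + 10 = -32*(-1 - 40 - 8) + 10 = -32*(-49) + 10 = 1568 + 10 = 1578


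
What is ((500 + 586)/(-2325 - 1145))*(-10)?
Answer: 1086/347 ≈ 3.1297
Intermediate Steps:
((500 + 586)/(-2325 - 1145))*(-10) = (1086/(-3470))*(-10) = (1086*(-1/3470))*(-10) = -543/1735*(-10) = 1086/347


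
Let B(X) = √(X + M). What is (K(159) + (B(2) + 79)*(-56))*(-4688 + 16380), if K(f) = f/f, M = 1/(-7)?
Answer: -51713716 - 93536*√91 ≈ -5.2606e+7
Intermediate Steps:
M = -⅐ ≈ -0.14286
K(f) = 1
B(X) = √(-⅐ + X) (B(X) = √(X - ⅐) = √(-⅐ + X))
(K(159) + (B(2) + 79)*(-56))*(-4688 + 16380) = (1 + (√(-7 + 49*2)/7 + 79)*(-56))*(-4688 + 16380) = (1 + (√(-7 + 98)/7 + 79)*(-56))*11692 = (1 + (√91/7 + 79)*(-56))*11692 = (1 + (79 + √91/7)*(-56))*11692 = (1 + (-4424 - 8*√91))*11692 = (-4423 - 8*√91)*11692 = -51713716 - 93536*√91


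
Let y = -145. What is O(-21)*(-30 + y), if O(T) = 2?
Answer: -350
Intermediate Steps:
O(-21)*(-30 + y) = 2*(-30 - 145) = 2*(-175) = -350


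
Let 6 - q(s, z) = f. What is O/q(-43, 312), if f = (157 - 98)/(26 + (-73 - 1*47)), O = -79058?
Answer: -1061636/89 ≈ -11929.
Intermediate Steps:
f = -59/94 (f = 59/(26 + (-73 - 47)) = 59/(26 - 120) = 59/(-94) = 59*(-1/94) = -59/94 ≈ -0.62766)
q(s, z) = 623/94 (q(s, z) = 6 - 1*(-59/94) = 6 + 59/94 = 623/94)
O/q(-43, 312) = -79058/623/94 = -79058*94/623 = -1061636/89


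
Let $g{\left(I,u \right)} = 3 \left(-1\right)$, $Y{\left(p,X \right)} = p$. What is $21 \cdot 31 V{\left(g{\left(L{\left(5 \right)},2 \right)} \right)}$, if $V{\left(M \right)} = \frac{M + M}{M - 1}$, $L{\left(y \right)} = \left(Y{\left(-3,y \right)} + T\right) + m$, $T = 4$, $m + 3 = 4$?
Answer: $\frac{1953}{2} \approx 976.5$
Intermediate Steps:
$m = 1$ ($m = -3 + 4 = 1$)
$L{\left(y \right)} = 2$ ($L{\left(y \right)} = \left(-3 + 4\right) + 1 = 1 + 1 = 2$)
$g{\left(I,u \right)} = -3$
$V{\left(M \right)} = \frac{2 M}{-1 + M}$
$21 \cdot 31 V{\left(g{\left(L{\left(5 \right)},2 \right)} \right)} = 21 \cdot 31 \cdot 2 \left(-3\right) \frac{1}{-1 - 3} = 651 \cdot 2 \left(-3\right) \frac{1}{-4} = 651 \cdot 2 \left(-3\right) \left(- \frac{1}{4}\right) = 651 \cdot \frac{3}{2} = \frac{1953}{2}$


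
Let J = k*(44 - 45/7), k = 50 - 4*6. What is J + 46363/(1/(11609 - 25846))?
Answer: -4620483379/7 ≈ -6.6007e+8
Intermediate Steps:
k = 26 (k = 50 - 24 = 26)
J = 6838/7 (J = 26*(44 - 45/7) = 26*(263/7) = 6838/7 ≈ 976.86)
J + 46363/(1/(11609 - 25846)) = 6838/7 + 46363/(1/(11609 - 25846)) = 6838/7 + 46363/(1/(-14237)) = 6838/7 + 46363/(-1/14237) = 6838/7 + 46363*(-14237) = 6838/7 - 660070031 = -4620483379/7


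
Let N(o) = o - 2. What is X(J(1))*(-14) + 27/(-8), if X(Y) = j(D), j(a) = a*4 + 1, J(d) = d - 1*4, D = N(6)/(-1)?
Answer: 1653/8 ≈ 206.63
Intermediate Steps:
N(o) = -2 + o
D = -4 (D = (-2 + 6)/(-1) = 4*(-1) = -4)
J(d) = -4 + d (J(d) = d - 4 = -4 + d)
j(a) = 1 + 4*a (j(a) = 4*a + 1 = 1 + 4*a)
X(Y) = -15 (X(Y) = 1 + 4*(-4) = 1 - 16 = -15)
X(J(1))*(-14) + 27/(-8) = -15*(-14) + 27/(-8) = 210 + 27*(-⅛) = 210 - 27/8 = 1653/8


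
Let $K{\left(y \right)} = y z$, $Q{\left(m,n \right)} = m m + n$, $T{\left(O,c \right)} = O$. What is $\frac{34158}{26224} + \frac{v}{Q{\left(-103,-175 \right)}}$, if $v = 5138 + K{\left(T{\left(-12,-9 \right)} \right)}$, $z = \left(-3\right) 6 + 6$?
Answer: $\frac{123729935}{68405304} \approx 1.8088$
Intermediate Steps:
$z = -12$ ($z = -18 + 6 = -12$)
$Q{\left(m,n \right)} = n + m^{2}$ ($Q{\left(m,n \right)} = m^{2} + n = n + m^{2}$)
$K{\left(y \right)} = - 12 y$ ($K{\left(y \right)} = y \left(-12\right) = - 12 y$)
$v = 5282$ ($v = 5138 - -144 = 5138 + 144 = 5282$)
$\frac{34158}{26224} + \frac{v}{Q{\left(-103,-175 \right)}} = \frac{34158}{26224} + \frac{5282}{-175 + \left(-103\right)^{2}} = 34158 \cdot \frac{1}{26224} + \frac{5282}{-175 + 10609} = \frac{17079}{13112} + \frac{5282}{10434} = \frac{17079}{13112} + 5282 \cdot \frac{1}{10434} = \frac{17079}{13112} + \frac{2641}{5217} = \frac{123729935}{68405304}$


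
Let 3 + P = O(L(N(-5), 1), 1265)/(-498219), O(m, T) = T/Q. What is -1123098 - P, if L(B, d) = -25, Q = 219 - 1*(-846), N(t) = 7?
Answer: -119183568042212/106120647 ≈ -1.1231e+6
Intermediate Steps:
Q = 1065 (Q = 219 + 846 = 1065)
O(m, T) = T/1065
P = -318362194/106120647 (P = -3 + ((1/1065)*1265)/(-498219) = -3 + (253/213)*(-1/498219) = -3 - 253/106120647 = -318362194/106120647 ≈ -3.0000)
-1123098 - P = -1123098 - 1*(-318362194/106120647) = -1123098 + 318362194/106120647 = -119183568042212/106120647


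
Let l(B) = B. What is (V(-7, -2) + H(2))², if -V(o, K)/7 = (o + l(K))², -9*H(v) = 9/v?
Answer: 1288225/4 ≈ 3.2206e+5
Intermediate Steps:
H(v) = -1/v
V(o, K) = -7*(K + o)² (V(o, K) = -7*(o + K)² = -7*(K + o)²)
(V(-7, -2) + H(2))² = (-7*(-2 - 7)² - 1/2)² = (-7*(-9)² - 1*½)² = (-7*81 - ½)² = (-567 - ½)² = (-1135/2)² = 1288225/4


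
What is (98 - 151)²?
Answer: 2809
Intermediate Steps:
(98 - 151)² = (-53)² = 2809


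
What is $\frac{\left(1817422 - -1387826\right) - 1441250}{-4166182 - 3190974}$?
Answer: $- \frac{881999}{3678578} \approx -0.23977$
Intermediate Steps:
$\frac{\left(1817422 - -1387826\right) - 1441250}{-4166182 - 3190974} = \frac{\left(1817422 + 1387826\right) - 1441250}{-7357156} = \left(3205248 - 1441250\right) \left(- \frac{1}{7357156}\right) = 1763998 \left(- \frac{1}{7357156}\right) = - \frac{881999}{3678578}$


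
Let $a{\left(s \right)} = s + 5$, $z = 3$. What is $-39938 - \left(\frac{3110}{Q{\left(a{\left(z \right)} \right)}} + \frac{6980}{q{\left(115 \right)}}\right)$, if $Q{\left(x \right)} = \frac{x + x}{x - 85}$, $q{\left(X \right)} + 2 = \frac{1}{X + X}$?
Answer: $- \frac{78850771}{3672} \approx -21474.0$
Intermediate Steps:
$a{\left(s \right)} = 5 + s$
$q{\left(X \right)} = -2 + \frac{1}{2 X}$ ($q{\left(X \right)} = -2 + \frac{1}{X + X} = -2 + \frac{1}{2 X}$)
$Q{\left(x \right)} = \frac{2 x}{-85 + x}$
$-39938 - \left(\frac{3110}{Q{\left(a{\left(z \right)} \right)}} + \frac{6980}{q{\left(115 \right)}}\right) = -39938 - \left(3110 \frac{-85 + \left(5 + 3\right)}{2 \left(5 + 3\right)} + \frac{6980}{-2 + \frac{1}{2 \cdot 115}}\right) = -39938 - \left(- \frac{119735}{8} + \frac{6980}{-2 + \frac{1}{2} \cdot \frac{1}{115}}\right) = -39938 - \left(- \frac{119735}{8} + \frac{6980}{-2 + \frac{1}{230}}\right) = -39938 - \left(- \frac{1605400}{459} - \frac{119735}{8}\right) = -39938 - \left(- \frac{1605400}{459} + \frac{3110}{- \frac{16}{77}}\right) = -39938 + \left(\left(-3110\right) \left(- \frac{77}{16}\right) + \frac{1605400}{459}\right) = -39938 + \left(\frac{119735}{8} + \frac{1605400}{459}\right) = -39938 + \frac{67801565}{3672} = - \frac{78850771}{3672}$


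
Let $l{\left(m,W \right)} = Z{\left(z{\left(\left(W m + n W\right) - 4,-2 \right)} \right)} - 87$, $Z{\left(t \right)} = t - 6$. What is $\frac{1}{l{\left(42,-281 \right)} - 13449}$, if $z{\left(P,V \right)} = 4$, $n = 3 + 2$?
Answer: $- \frac{1}{13538} \approx -7.3866 \cdot 10^{-5}$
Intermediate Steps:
$n = 5$
$Z{\left(t \right)} = -6 + t$
$l{\left(m,W \right)} = -89$ ($l{\left(m,W \right)} = \left(-6 + 4\right) - 87 = -2 - 87 = -89$)
$\frac{1}{l{\left(42,-281 \right)} - 13449} = \frac{1}{-89 - 13449} = \frac{1}{-13538} = - \frac{1}{13538}$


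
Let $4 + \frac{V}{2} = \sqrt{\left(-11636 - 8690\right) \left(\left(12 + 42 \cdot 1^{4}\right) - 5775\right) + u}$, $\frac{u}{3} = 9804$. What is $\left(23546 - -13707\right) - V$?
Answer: $37261 - 2 \sqrt{116314458} \approx 15691.0$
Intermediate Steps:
$u = 29412$ ($u = 3 \cdot 9804 = 29412$)
$V = -8 + 2 \sqrt{116314458}$ ($V = -8 + 2 \sqrt{\left(-11636 - 8690\right) \left(\left(12 + 42 \cdot 1^{4}\right) - 5775\right) + 29412} = -8 + 2 \sqrt{- 20326 \left(\left(12 + 42 \cdot 1\right) - 5775\right) + 29412} = -8 + 2 \sqrt{- 20326 \left(\left(12 + 42\right) - 5775\right) + 29412} = -8 + 2 \sqrt{- 20326 \left(54 - 5775\right) + 29412} = -8 + 2 \sqrt{\left(-20326\right) \left(-5721\right) + 29412} = -8 + 2 \sqrt{116285046 + 29412} = -8 + 2 \sqrt{116314458} \approx 21562.0$)
$\left(23546 - -13707\right) - V = \left(23546 - -13707\right) - \left(-8 + 2 \sqrt{116314458}\right) = \left(23546 + 13707\right) + \left(8 - 2 \sqrt{116314458}\right) = 37253 + \left(8 - 2 \sqrt{116314458}\right) = 37261 - 2 \sqrt{116314458}$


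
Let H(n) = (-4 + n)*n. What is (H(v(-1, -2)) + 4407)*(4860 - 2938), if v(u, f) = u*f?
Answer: 8462566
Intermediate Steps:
v(u, f) = f*u
H(n) = n*(-4 + n)
(H(v(-1, -2)) + 4407)*(4860 - 2938) = ((-2*(-1))*(-4 - 2*(-1)) + 4407)*(4860 - 2938) = (2*(-4 + 2) + 4407)*1922 = (2*(-2) + 4407)*1922 = (-4 + 4407)*1922 = 4403*1922 = 8462566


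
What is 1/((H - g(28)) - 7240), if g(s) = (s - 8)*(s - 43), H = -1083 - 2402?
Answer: -1/10425 ≈ -9.5923e-5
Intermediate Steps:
H = -3485
g(s) = (-43 + s)*(-8 + s) (g(s) = (-8 + s)*(-43 + s) = (-43 + s)*(-8 + s))
1/((H - g(28)) - 7240) = 1/((-3485 - (344 + 28**2 - 51*28)) - 7240) = 1/((-3485 - (344 + 784 - 1428)) - 7240) = 1/((-3485 - 1*(-300)) - 7240) = 1/((-3485 + 300) - 7240) = 1/(-3185 - 7240) = 1/(-10425) = -1/10425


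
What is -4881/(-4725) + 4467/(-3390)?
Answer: -101333/355950 ≈ -0.28468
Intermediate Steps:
-4881/(-4725) + 4467/(-3390) = -4881*(-1/4725) + 4467*(-1/3390) = 1627/1575 - 1489/1130 = -101333/355950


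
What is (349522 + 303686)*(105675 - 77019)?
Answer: 18718328448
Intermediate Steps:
(349522 + 303686)*(105675 - 77019) = 653208*28656 = 18718328448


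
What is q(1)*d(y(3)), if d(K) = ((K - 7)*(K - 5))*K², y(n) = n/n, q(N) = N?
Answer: 24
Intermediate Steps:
y(n) = 1
d(K) = K²*(-7 + K)*(-5 + K) (d(K) = ((-7 + K)*(-5 + K))*K² = K²*(-7 + K)*(-5 + K))
q(1)*d(y(3)) = 1*(1²*(35 + 1² - 12*1)) = 1*(1*(35 + 1 - 12)) = 1*(1*24) = 1*24 = 24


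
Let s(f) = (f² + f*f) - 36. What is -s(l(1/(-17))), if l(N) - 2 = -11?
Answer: -126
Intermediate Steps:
l(N) = -9 (l(N) = 2 - 11 = -9)
s(f) = -36 + 2*f² (s(f) = (f² + f²) - 36 = 2*f² - 36 = -36 + 2*f²)
-s(l(1/(-17))) = -(-36 + 2*(-9)²) = -(-36 + 2*81) = -(-36 + 162) = -1*126 = -126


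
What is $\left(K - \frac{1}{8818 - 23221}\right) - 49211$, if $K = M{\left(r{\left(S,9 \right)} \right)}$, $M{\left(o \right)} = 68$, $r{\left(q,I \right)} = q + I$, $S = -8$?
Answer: $- \frac{707806628}{14403} \approx -49143.0$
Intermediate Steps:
$r{\left(q,I \right)} = I + q$
$K = 68$
$\left(K - \frac{1}{8818 - 23221}\right) - 49211 = \left(68 - \frac{1}{8818 - 23221}\right) - 49211 = \left(68 - \frac{1}{-14403}\right) - 49211 = \left(68 - - \frac{1}{14403}\right) - 49211 = \left(68 + \frac{1}{14403}\right) - 49211 = \frac{979405}{14403} - 49211 = - \frac{707806628}{14403}$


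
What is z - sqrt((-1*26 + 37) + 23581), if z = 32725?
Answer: 32725 - 2*sqrt(5898) ≈ 32571.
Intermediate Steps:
z - sqrt((-1*26 + 37) + 23581) = 32725 - sqrt((-1*26 + 37) + 23581) = 32725 - sqrt((-26 + 37) + 23581) = 32725 - sqrt(11 + 23581) = 32725 - sqrt(23592) = 32725 - 2*sqrt(5898)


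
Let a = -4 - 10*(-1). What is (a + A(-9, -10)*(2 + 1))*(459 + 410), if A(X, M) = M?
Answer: -20856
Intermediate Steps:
a = 6 (a = -4 + 10 = 6)
(a + A(-9, -10)*(2 + 1))*(459 + 410) = (6 - 10*(2 + 1))*(459 + 410) = (6 - 10*3)*869 = (6 - 30)*869 = -24*869 = -20856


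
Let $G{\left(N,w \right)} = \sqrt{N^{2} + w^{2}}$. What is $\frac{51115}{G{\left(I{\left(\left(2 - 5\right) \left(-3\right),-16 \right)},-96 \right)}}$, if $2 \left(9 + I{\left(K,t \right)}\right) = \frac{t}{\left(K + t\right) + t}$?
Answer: $\frac{235129 \sqrt{4914865}}{982973} \approx 530.3$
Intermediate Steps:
$I{\left(K,t \right)} = -9 + \frac{t}{2 \left(K + 2 t\right)}$ ($I{\left(K,t \right)} = -9 + \frac{t \frac{1}{\left(K + t\right) + t}}{2} = -9 + \frac{t \frac{1}{K + 2 t}}{2} = -9 + \frac{t}{2 \left(K + 2 t\right)}$)
$\frac{51115}{G{\left(I{\left(\left(2 - 5\right) \left(-3\right),-16 \right)},-96 \right)}} = \frac{51115}{\sqrt{\left(\frac{\left(-35\right) \left(-16\right) - 18 \left(2 - 5\right) \left(-3\right)}{2 \left(\left(2 - 5\right) \left(-3\right) + 2 \left(-16\right)\right)}\right)^{2} + \left(-96\right)^{2}}} = \frac{51115}{\sqrt{\left(\frac{560 - 18 \left(\left(-3\right) \left(-3\right)\right)}{2 \left(\left(-3\right) \left(-3\right) - 32\right)}\right)^{2} + 9216}} = \frac{51115}{\sqrt{\left(\frac{560 - 162}{2 \left(9 - 32\right)}\right)^{2} + 9216}} = \frac{51115}{\sqrt{\left(\frac{560 - 162}{2 \left(-23\right)}\right)^{2} + 9216}} = \frac{51115}{\sqrt{\left(\frac{1}{2} \left(- \frac{1}{23}\right) 398\right)^{2} + 9216}} = \frac{51115}{\sqrt{\left(- \frac{199}{23}\right)^{2} + 9216}} = \frac{51115}{\sqrt{\frac{39601}{529} + 9216}} = \frac{51115}{\sqrt{\frac{4914865}{529}}} = \frac{51115}{\frac{1}{23} \sqrt{4914865}} = 51115 \frac{23 \sqrt{4914865}}{4914865} = \frac{235129 \sqrt{4914865}}{982973}$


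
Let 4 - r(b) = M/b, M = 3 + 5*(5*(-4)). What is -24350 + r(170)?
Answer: -4138723/170 ≈ -24345.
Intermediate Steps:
M = -97 (M = 3 + 5*(-20) = 3 - 100 = -97)
r(b) = 4 + 97/b (r(b) = 4 - (-97)/b = 4 + 97/b)
-24350 + r(170) = -24350 + (4 + 97/170) = -24350 + 777/170 = -4138723/170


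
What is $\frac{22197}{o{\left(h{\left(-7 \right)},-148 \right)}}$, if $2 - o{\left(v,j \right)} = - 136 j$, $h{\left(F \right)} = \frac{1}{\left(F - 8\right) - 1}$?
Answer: $- \frac{22197}{20126} \approx -1.1029$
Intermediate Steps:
$h{\left(F \right)} = \frac{1}{-9 + F}$ ($h{\left(F \right)} = \frac{1}{\left(F - 8\right) - 1} = \frac{1}{\left(-8 + F\right) - 1} = \frac{1}{-9 + F}$)
$o{\left(v,j \right)} = 2 + 136 j$ ($o{\left(v,j \right)} = 2 - - 136 j = 2 + 136 j$)
$\frac{22197}{o{\left(h{\left(-7 \right)},-148 \right)}} = \frac{22197}{2 + 136 \left(-148\right)} = \frac{22197}{2 - 20128} = \frac{22197}{-20126} = 22197 \left(- \frac{1}{20126}\right) = - \frac{22197}{20126}$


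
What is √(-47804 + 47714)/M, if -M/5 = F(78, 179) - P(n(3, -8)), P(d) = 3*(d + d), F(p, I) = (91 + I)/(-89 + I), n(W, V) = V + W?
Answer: -I*√10/55 ≈ -0.057496*I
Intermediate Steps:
F(p, I) = (91 + I)/(-89 + I)
P(d) = 6*d (P(d) = 3*(2*d) = 6*d)
M = -165 (M = -5*((91 + 179)/(-89 + 179) - 6*(-8 + 3)) = -5*(270/90 - 6*(-5)) = -5*((1/90)*270 - 1*(-30)) = -5*(3 + 30) = -5*33 = -165)
√(-47804 + 47714)/M = √(-47804 + 47714)/(-165) = √(-90)*(-1/165) = (3*I*√10)*(-1/165) = -I*√10/55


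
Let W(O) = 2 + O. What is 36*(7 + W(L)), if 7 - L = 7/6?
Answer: 534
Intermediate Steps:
L = 35/6 (L = 7 - 7/6 = 35/6 ≈ 5.8333)
36*(7 + W(L)) = 36*(7 + (2 + 35/6)) = 36*(7 + 47/6) = 36*(89/6) = 534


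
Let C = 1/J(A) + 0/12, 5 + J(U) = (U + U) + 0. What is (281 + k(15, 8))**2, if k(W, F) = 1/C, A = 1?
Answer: 77284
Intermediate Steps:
J(U) = -5 + 2*U (J(U) = -5 + ((U + U) + 0) = -5 + (2*U + 0) = -5 + 2*U)
C = -1/3 (C = 1/(-5 + 2*1) + 0/12 = 1/(-5 + 2) + 0*(1/12) = 1/(-3) + 0 = 1*(-1/3) + 0 = -1/3 + 0 = -1/3 ≈ -0.33333)
k(W, F) = -3 (k(W, F) = 1/(-1/3) = -3)
(281 + k(15, 8))**2 = (281 - 3)**2 = 278**2 = 77284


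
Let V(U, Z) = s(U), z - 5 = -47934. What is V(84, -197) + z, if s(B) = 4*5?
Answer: -47909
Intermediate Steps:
s(B) = 20
z = -47929 (z = 5 - 47934 = -47929)
V(U, Z) = 20
V(84, -197) + z = 20 - 47929 = -47909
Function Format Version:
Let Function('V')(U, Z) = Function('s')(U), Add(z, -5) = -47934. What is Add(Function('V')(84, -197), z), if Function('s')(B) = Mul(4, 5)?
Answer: -47909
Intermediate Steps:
Function('s')(B) = 20
z = -47929 (z = Add(5, -47934) = -47929)
Function('V')(U, Z) = 20
Add(Function('V')(84, -197), z) = Add(20, -47929) = -47909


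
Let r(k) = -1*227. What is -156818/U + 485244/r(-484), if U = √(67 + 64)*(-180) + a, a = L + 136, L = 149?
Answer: -134000689946/63002715 + 627272*√131/92515 ≈ -2049.3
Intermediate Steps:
a = 285 (a = 149 + 136 = 285)
r(k) = -227
U = 285 - 180*√131 (U = √(67 + 64)*(-180) + 285 = √131*(-180) + 285 = -180*√131 + 285 = 285 - 180*√131 ≈ -1775.2)
-156818/U + 485244/r(-484) = -156818/(285 - 180*√131) + 485244/(-227) = -156818/(285 - 180*√131) + 485244*(-1/227) = -156818/(285 - 180*√131) - 485244/227 = -485244/227 - 156818/(285 - 180*√131)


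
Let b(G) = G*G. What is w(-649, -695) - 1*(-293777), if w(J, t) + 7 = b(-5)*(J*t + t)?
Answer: 11552770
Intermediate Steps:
b(G) = G²
w(J, t) = -7 + 25*t + 25*J*t (w(J, t) = -7 + (-5)²*(J*t + t) = -7 + 25*(t + J*t) = -7 + (25*t + 25*J*t) = -7 + 25*t + 25*J*t)
w(-649, -695) - 1*(-293777) = (-7 + 25*(-695) + 25*(-649)*(-695)) - 1*(-293777) = (-7 - 17375 + 11276375) + 293777 = 11258993 + 293777 = 11552770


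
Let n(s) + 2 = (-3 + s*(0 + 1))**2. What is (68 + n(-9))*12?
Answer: 2520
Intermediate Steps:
n(s) = -2 + (-3 + s)**2 (n(s) = -2 + (-3 + s*(0 + 1))**2 = -2 + (-3 + s*1)**2 = -2 + (-3 + s)**2)
(68 + n(-9))*12 = (68 + (-2 + (-3 - 9)**2))*12 = (68 + (-2 + (-12)**2))*12 = (68 + (-2 + 144))*12 = (68 + 142)*12 = 210*12 = 2520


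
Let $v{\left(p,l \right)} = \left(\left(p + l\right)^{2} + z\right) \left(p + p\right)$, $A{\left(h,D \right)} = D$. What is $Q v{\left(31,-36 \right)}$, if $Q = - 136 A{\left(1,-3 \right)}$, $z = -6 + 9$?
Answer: $708288$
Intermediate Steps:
$z = 3$
$v{\left(p,l \right)} = 2 p \left(3 + \left(l + p\right)^{2}\right)$ ($v{\left(p,l \right)} = \left(\left(p + l\right)^{2} + 3\right) \left(p + p\right) = \left(\left(l + p\right)^{2} + 3\right) 2 p = \left(3 + \left(l + p\right)^{2}\right) 2 p = 2 p \left(3 + \left(l + p\right)^{2}\right)$)
$Q = 408$ ($Q = \left(-136\right) \left(-3\right) = 408$)
$Q v{\left(31,-36 \right)} = 408 \cdot 2 \cdot 31 \left(3 + \left(-36 + 31\right)^{2}\right) = 408 \cdot 2 \cdot 31 \left(3 + \left(-5\right)^{2}\right) = 408 \cdot 2 \cdot 31 \left(3 + 25\right) = 408 \cdot 2 \cdot 31 \cdot 28 = 408 \cdot 1736 = 708288$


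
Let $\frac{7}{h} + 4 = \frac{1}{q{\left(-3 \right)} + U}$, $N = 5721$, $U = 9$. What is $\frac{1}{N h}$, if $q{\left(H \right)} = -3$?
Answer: $- \frac{23}{240282} \approx -9.5721 \cdot 10^{-5}$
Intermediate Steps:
$h = - \frac{42}{23}$ ($h = \frac{7}{-4 + \frac{1}{-3 + 9}} = \frac{7}{-4 + \frac{1}{6}} = \frac{7}{- \frac{23}{6}} = 7 \left(- \frac{6}{23}\right) = - \frac{42}{23} \approx -1.8261$)
$\frac{1}{N h} = \frac{1}{5721 \left(- \frac{42}{23}\right)} = \frac{1}{- \frac{240282}{23}} = - \frac{23}{240282}$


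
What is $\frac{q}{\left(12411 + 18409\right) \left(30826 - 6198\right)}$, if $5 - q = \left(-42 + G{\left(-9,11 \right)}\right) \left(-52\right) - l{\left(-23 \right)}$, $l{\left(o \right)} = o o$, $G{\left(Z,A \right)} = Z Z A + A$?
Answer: $\frac{22627}{379517480} \approx 5.962 \cdot 10^{-5}$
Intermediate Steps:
$G{\left(Z,A \right)} = A + A Z^{2}$ ($G{\left(Z,A \right)} = Z^{2} A + A = A Z^{2} + A = A + A Z^{2}$)
$l{\left(o \right)} = o^{2}$
$q = 45254$ ($q = 5 - \left(\left(-42 + 11 \left(1 + \left(-9\right)^{2}\right)\right) \left(-52\right) - \left(-23\right)^{2}\right) = 5 - \left(\left(-42 + 11 \left(1 + 81\right)\right) \left(-52\right) - 529\right) = 5 - \left(\left(-42 + 11 \cdot 82\right) \left(-52\right) - 529\right) = 5 - \left(\left(-42 + 902\right) \left(-52\right) - 529\right) = 5 - \left(860 \left(-52\right) - 529\right) = 5 - \left(-44720 - 529\right) = 5 - -45249 = 5 + 45249 = 45254$)
$\frac{q}{\left(12411 + 18409\right) \left(30826 - 6198\right)} = \frac{45254}{\left(12411 + 18409\right) \left(30826 - 6198\right)} = \frac{45254}{30820 \cdot 24628} = \frac{45254}{759034960} = 45254 \cdot \frac{1}{759034960} = \frac{22627}{379517480}$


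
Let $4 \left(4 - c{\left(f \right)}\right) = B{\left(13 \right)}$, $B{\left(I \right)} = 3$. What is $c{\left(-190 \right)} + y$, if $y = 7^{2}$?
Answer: $\frac{209}{4} \approx 52.25$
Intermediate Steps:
$c{\left(f \right)} = \frac{13}{4}$ ($c{\left(f \right)} = 4 - \frac{3}{4} = \frac{13}{4}$)
$y = 49$
$c{\left(-190 \right)} + y = \frac{13}{4} + 49 = \frac{209}{4}$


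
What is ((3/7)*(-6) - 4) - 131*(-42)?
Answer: 38468/7 ≈ 5495.4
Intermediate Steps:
((3/7)*(-6) - 4) - 131*(-42) = ((3*(⅐))*(-6) - 4) + 5502 = ((3/7)*(-6) - 4) + 5502 = (-18/7 - 4) + 5502 = -46/7 + 5502 = 38468/7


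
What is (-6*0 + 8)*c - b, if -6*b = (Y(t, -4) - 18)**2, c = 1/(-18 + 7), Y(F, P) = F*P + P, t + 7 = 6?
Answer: 586/11 ≈ 53.273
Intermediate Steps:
t = -1 (t = -7 + 6 = -1)
Y(F, P) = P + F*P
c = -1/11 (c = 1/(-11) = -1/11 ≈ -0.090909)
b = -54 (b = -(-4*(1 - 1) - 18)**2/6 = -(-4*0 - 18)**2/6 = -(0 - 18)**2/6 = -1/6*(-18)**2 = -1/6*324 = -54)
(-6*0 + 8)*c - b = (-6*0 + 8)*(-1/11) - 1*(-54) = (0 + 8)*(-1/11) + 54 = 8*(-1/11) + 54 = -8/11 + 54 = 586/11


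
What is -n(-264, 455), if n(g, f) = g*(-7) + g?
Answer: -1584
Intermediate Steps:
n(g, f) = -6*g (n(g, f) = -7*g + g = -6*g)
-n(-264, 455) = -(-6)*(-264) = -1*1584 = -1584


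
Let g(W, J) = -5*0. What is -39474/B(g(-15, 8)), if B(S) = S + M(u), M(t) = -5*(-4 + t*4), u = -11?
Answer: -6579/40 ≈ -164.48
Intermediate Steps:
g(W, J) = 0
M(t) = 20 - 20*t (M(t) = -5*(-4 + 4*t) = 20 - 20*t)
B(S) = 240 + S (B(S) = S + (20 - 20*(-11)) = S + (20 + 220) = S + 240 = 240 + S)
-39474/B(g(-15, 8)) = -39474/(240 + 0) = -39474/240 = -39474*1/240 = -6579/40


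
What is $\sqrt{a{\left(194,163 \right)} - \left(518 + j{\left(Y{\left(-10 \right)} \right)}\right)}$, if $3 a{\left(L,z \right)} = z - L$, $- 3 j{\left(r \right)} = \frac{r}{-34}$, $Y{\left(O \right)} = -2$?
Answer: $\frac{8 i \sqrt{21471}}{51} \approx 22.985 i$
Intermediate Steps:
$j{\left(r \right)} = \frac{r}{102}$ ($j{\left(r \right)} = - \frac{r \frac{1}{-34}}{3} = - \frac{r \left(- \frac{1}{34}\right)}{3} = - \frac{\left(- \frac{1}{34}\right) r}{3} = \frac{r}{102}$)
$a{\left(L,z \right)} = - \frac{L}{3} + \frac{z}{3}$ ($a{\left(L,z \right)} = \frac{z - L}{3} = - \frac{L}{3} + \frac{z}{3}$)
$\sqrt{a{\left(194,163 \right)} - \left(518 + j{\left(Y{\left(-10 \right)} \right)}\right)} = \sqrt{\left(\left(- \frac{1}{3}\right) 194 + \frac{1}{3} \cdot 163\right) - \left(518 + \frac{1}{102} \left(-2\right)\right)} = \sqrt{\left(- \frac{194}{3} + \frac{163}{3}\right) + \left(\left(-5663 + 5145\right) - - \frac{1}{51}\right)} = \sqrt{- \frac{31}{3} + \left(-518 + \frac{1}{51}\right)} = \sqrt{- \frac{31}{3} - \frac{26417}{51}} = \sqrt{- \frac{26944}{51}} = \frac{8 i \sqrt{21471}}{51}$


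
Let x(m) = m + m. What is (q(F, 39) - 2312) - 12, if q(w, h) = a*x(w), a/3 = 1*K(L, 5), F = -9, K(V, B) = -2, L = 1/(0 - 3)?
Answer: -2216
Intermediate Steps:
L = -⅓ (L = 1/(-3) = -⅓ ≈ -0.33333)
x(m) = 2*m
a = -6 (a = 3*(1*(-2)) = 3*(-2) = -6)
q(w, h) = -12*w
(q(F, 39) - 2312) - 12 = (-12*(-9) - 2312) - 12 = (108 - 2312) - 12 = -2204 - 12 = -2216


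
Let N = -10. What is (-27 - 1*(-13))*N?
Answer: 140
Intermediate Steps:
(-27 - 1*(-13))*N = (-27 - 1*(-13))*(-10) = (-27 + 13)*(-10) = -14*(-10) = 140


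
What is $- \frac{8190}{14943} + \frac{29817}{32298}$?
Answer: $\frac{20114979}{53625446} \approx 0.3751$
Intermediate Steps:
$- \frac{8190}{14943} + \frac{29817}{32298} = \left(-8190\right) \frac{1}{14943} + 29817 \cdot \frac{1}{32298} = - \frac{2730}{4981} + \frac{9939}{10766} = \frac{20114979}{53625446}$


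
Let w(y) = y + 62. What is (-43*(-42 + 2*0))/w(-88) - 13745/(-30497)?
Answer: -27360106/396461 ≈ -69.011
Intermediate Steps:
w(y) = 62 + y
(-43*(-42 + 2*0))/w(-88) - 13745/(-30497) = (-43*(-42 + 2*0))/(62 - 88) - 13745/(-30497) = -43*(-42 + 0)/(-26) - 13745*(-1/30497) = -43*(-42)*(-1/26) + 13745/30497 = 1806*(-1/26) + 13745/30497 = -903/13 + 13745/30497 = -27360106/396461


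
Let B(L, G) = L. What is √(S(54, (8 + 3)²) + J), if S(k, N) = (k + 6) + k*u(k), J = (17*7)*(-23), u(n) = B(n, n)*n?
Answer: √154787 ≈ 393.43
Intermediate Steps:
u(n) = n² (u(n) = n*n = n²)
J = -2737 (J = 119*(-23) = -2737)
S(k, N) = 6 + k + k³ (S(k, N) = (k + 6) + k*k² = (6 + k) + k³ = 6 + k + k³)
√(S(54, (8 + 3)²) + J) = √((6 + 54 + 54³) - 2737) = √((6 + 54 + 157464) - 2737) = √(157524 - 2737) = √154787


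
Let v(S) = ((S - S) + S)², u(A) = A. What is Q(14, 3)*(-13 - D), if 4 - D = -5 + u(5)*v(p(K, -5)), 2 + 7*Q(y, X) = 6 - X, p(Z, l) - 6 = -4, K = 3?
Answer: -2/7 ≈ -0.28571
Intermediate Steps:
p(Z, l) = 2 (p(Z, l) = 6 - 4 = 2)
v(S) = S² (v(S) = (0 + S)² = S²)
Q(y, X) = 4/7 - X/7 (Q(y, X) = -2/7 + (6 - X)/7 = -2/7 + (6/7 - X/7) = 4/7 - X/7)
D = -11 (D = 4 - (-5 + 5*2²) = 4 - (-5 + 5*4) = 4 - (-5 + 20) = 4 - 1*15 = 4 - 15 = -11)
Q(14, 3)*(-13 - D) = (4/7 - ⅐*3)*(-13 - 1*(-11)) = (4/7 - 3/7)*(-13 + 11) = (⅐)*(-2) = -2/7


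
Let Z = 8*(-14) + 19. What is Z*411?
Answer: -38223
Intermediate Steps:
Z = -93 (Z = -112 + 19 = -93)
Z*411 = -93*411 = -38223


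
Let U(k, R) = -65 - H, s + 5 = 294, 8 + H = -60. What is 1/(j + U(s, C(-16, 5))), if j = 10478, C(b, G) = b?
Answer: 1/10481 ≈ 9.5411e-5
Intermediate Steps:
H = -68 (H = -8 - 60 = -68)
s = 289 (s = -5 + 294 = 289)
U(k, R) = 3 (U(k, R) = -65 - 1*(-68) = -65 + 68 = 3)
1/(j + U(s, C(-16, 5))) = 1/(10478 + 3) = 1/10481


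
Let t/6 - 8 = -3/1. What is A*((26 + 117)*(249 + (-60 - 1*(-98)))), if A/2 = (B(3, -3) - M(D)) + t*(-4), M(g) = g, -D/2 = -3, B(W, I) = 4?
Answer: -10014004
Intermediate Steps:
t = 30 (t = 48 + 6*(-3/1) = 48 + 6*(-3*1) = 48 + 6*(-3) = 48 - 18 = 30)
D = 6 (D = -2*(-3) = 6)
A = -244 (A = 2*((4 - 1*6) + 30*(-4)) = 2*((4 - 6) - 120) = 2*(-2 - 120) = 2*(-122) = -244)
A*((26 + 117)*(249 + (-60 - 1*(-98)))) = -244*(26 + 117)*(249 + (-60 - 1*(-98))) = -34892*(249 + (-60 + 98)) = -34892*(249 + 38) = -34892*287 = -244*41041 = -10014004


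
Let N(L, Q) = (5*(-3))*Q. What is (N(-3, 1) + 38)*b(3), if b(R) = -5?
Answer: -115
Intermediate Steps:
N(L, Q) = -15*Q
(N(-3, 1) + 38)*b(3) = (-15*1 + 38)*(-5) = (-15 + 38)*(-5) = 23*(-5) = -115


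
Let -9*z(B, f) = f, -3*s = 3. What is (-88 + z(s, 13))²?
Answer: 648025/81 ≈ 8000.3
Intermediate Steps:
s = -1 (s = -⅓*3 = -1)
z(B, f) = -f/9
(-88 + z(s, 13))² = (-88 - ⅑*13)² = (-88 - 13/9)² = (-805/9)² = 648025/81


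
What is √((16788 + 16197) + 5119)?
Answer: 2*√9526 ≈ 195.20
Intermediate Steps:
√((16788 + 16197) + 5119) = √(32985 + 5119) = √38104 = 2*√9526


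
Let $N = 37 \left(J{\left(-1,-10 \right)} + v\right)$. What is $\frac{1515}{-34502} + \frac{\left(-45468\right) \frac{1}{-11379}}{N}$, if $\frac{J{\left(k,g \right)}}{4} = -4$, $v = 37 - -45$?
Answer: $- \frac{2251630713}{53262497002} \approx -0.042274$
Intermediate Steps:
$v = 82$ ($v = 37 + 45 = 82$)
$J{\left(k,g \right)} = -16$ ($J{\left(k,g \right)} = 4 \left(-4\right) = -16$)
$N = 2442$ ($N = 37 \left(-16 + 82\right) = 37 \cdot 66 = 2442$)
$\frac{1515}{-34502} + \frac{\left(-45468\right) \frac{1}{-11379}}{N} = \frac{1515}{-34502} + \frac{\left(-45468\right) \frac{1}{-11379}}{2442} = 1515 \left(- \frac{1}{34502}\right) + \left(-45468\right) \left(- \frac{1}{11379}\right) \frac{1}{2442} = - \frac{1515}{34502} + \frac{15156}{3793} \cdot \frac{1}{2442} = - \frac{1515}{34502} + \frac{2526}{1543751} = - \frac{2251630713}{53262497002}$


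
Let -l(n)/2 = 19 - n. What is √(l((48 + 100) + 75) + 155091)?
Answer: √155499 ≈ 394.33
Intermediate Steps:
l(n) = -38 + 2*n (l(n) = -2*(19 - n) = -38 + 2*n)
√(l((48 + 100) + 75) + 155091) = √((-38 + 2*((48 + 100) + 75)) + 155091) = √((-38 + 2*(148 + 75)) + 155091) = √((-38 + 2*223) + 155091) = √((-38 + 446) + 155091) = √(408 + 155091) = √155499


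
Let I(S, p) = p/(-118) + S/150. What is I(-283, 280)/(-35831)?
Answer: 37697/317104350 ≈ 0.00011888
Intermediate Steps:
I(S, p) = -p/118 + S/150 (I(S, p) = p*(-1/118) + S*(1/150) = -p/118 + S/150)
I(-283, 280)/(-35831) = (-1/118*280 + (1/150)*(-283))/(-35831) = (-140/59 - 283/150)*(-1/35831) = -37697/8850*(-1/35831) = 37697/317104350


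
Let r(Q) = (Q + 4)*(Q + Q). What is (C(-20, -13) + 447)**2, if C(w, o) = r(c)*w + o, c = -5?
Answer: 54756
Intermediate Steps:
r(Q) = 2*Q*(4 + Q) (r(Q) = (4 + Q)*(2*Q) = 2*Q*(4 + Q))
C(w, o) = o + 10*w (C(w, o) = (2*(-5)*(4 - 5))*w + o = (2*(-5)*(-1))*w + o = 10*w + o = o + 10*w)
(C(-20, -13) + 447)**2 = ((-13 + 10*(-20)) + 447)**2 = ((-13 - 200) + 447)**2 = (-213 + 447)**2 = 234**2 = 54756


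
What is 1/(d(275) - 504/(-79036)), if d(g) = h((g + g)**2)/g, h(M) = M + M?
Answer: 19759/43469926 ≈ 0.00045454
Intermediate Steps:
h(M) = 2*M
d(g) = 8*g (d(g) = (2*(g + g)**2)/g = (2*(2*g)**2)/g = (2*(4*g**2))/g = (8*g**2)/g = 8*g)
1/(d(275) - 504/(-79036)) = 1/(8*275 - 504/(-79036)) = 1/(2200 - 504*(-1/79036)) = 1/(2200 + 126/19759) = 1/(43469926/19759) = 19759/43469926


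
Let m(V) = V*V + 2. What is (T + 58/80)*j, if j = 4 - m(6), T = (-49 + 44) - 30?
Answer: 23307/20 ≈ 1165.3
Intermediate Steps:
m(V) = 2 + V² (m(V) = V² + 2 = 2 + V²)
T = -35 (T = -5 - 30 = -35)
j = -34 (j = 4 - (2 + 6²) = 4 - (2 + 36) = 4 - 1*38 = 4 - 38 = -34)
(T + 58/80)*j = (-35 + 58/80)*(-34) = (-35 + 58*(1/80))*(-34) = (-35 + 29/40)*(-34) = -1371/40*(-34) = 23307/20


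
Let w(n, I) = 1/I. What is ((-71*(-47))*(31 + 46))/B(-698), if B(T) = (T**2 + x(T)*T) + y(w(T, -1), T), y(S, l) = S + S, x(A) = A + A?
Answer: 256949/1461610 ≈ 0.17580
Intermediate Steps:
x(A) = 2*A
y(S, l) = 2*S
B(T) = -2 + 3*T**2 (B(T) = (T**2 + (2*T)*T) + 2/(-1) = (T**2 + 2*T**2) + 2*(-1) = 3*T**2 - 2 = -2 + 3*T**2)
((-71*(-47))*(31 + 46))/B(-698) = ((-71*(-47))*(31 + 46))/(-2 + 3*(-698)**2) = (3337*77)/(-2 + 3*487204) = 256949/(-2 + 1461612) = 256949/1461610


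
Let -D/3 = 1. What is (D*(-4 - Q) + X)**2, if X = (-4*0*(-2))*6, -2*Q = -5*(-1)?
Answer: 81/4 ≈ 20.250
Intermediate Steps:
D = -3 (D = -3*1 = -3)
Q = -5/2 (Q = -(-5)*(-1)/2 = -1/2*5 = -5/2 ≈ -2.5000)
X = 0 (X = (0*(-2))*6 = 0*6 = 0)
(D*(-4 - Q) + X)**2 = (-3*(-4 - 1*(-5/2)) + 0)**2 = (-3*(-4 + 5/2) + 0)**2 = (-3*(-3/2) + 0)**2 = (9/2 + 0)**2 = (9/2)**2 = 81/4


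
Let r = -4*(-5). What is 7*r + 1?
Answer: 141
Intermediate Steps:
r = 20
7*r + 1 = 7*20 + 1 = 140 + 1 = 141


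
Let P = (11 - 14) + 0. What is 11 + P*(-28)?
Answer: 95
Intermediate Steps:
P = -3 (P = -3 + 0 = -3)
11 + P*(-28) = 11 - 3*(-28) = 11 + 84 = 95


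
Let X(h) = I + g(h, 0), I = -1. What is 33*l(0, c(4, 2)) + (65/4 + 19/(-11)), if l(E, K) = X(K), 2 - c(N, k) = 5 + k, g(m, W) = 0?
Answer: -813/44 ≈ -18.477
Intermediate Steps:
c(N, k) = -3 - k (c(N, k) = 2 - (5 + k) = 2 + (-5 - k) = -3 - k)
X(h) = -1 (X(h) = -1 + 0 = -1)
l(E, K) = -1
33*l(0, c(4, 2)) + (65/4 + 19/(-11)) = 33*(-1) + (65/4 + 19/(-11)) = -33 + (65*(¼) + 19*(-1/11)) = -33 + (65/4 - 19/11) = -33 + 639/44 = -813/44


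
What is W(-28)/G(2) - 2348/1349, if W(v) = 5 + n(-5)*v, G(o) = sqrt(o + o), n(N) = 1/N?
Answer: 48017/13490 ≈ 3.5595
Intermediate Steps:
G(o) = sqrt(2)*sqrt(o) (G(o) = sqrt(2*o) = sqrt(2)*sqrt(o))
W(v) = 5 - v/5 (W(v) = 5 + v/(-5) = 5 - v/5)
W(-28)/G(2) - 2348/1349 = (5 - 1/5*(-28))/((sqrt(2)*sqrt(2))) - 2348/1349 = (5 + 28/5)/2 - 2348*1/1349 = (53/5)*(1/2) - 2348/1349 = 53/10 - 2348/1349 = 48017/13490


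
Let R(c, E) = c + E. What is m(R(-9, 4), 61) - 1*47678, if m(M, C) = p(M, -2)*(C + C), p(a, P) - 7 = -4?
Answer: -47312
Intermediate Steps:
p(a, P) = 3 (p(a, P) = 7 - 4 = 3)
R(c, E) = E + c
m(M, C) = 6*C (m(M, C) = 3*(C + C) = 3*(2*C) = 6*C)
m(R(-9, 4), 61) - 1*47678 = 6*61 - 1*47678 = 366 - 47678 = -47312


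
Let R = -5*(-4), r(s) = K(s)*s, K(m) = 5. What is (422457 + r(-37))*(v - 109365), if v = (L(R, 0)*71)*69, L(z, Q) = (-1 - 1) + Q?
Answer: -50319198336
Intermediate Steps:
r(s) = 5*s
R = 20
L(z, Q) = -2 + Q
v = -9798 (v = ((-2 + 0)*71)*69 = -2*71*69 = -142*69 = -9798)
(422457 + r(-37))*(v - 109365) = (422457 + 5*(-37))*(-9798 - 109365) = (422457 - 185)*(-119163) = 422272*(-119163) = -50319198336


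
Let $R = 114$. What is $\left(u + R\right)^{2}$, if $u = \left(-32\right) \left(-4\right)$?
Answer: $58564$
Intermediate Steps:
$u = 128$
$\left(u + R\right)^{2} = \left(128 + 114\right)^{2} = 242^{2} = 58564$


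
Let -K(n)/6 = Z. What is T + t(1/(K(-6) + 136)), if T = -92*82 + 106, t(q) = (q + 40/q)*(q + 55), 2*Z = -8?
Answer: 8821820001/25600 ≈ 3.4460e+5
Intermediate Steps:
Z = -4 (Z = (½)*(-8) = -4)
K(n) = 24 (K(n) = -6*(-4) = 24)
t(q) = (55 + q)*(q + 40/q) (t(q) = (q + 40/q)*(55 + q) = (55 + q)*(q + 40/q))
T = -7438 (T = -7544 + 106 = -7438)
T + t(1/(K(-6) + 136)) = -7438 + (40 + (1/(24 + 136))² + 55/(24 + 136) + 2200/(1/(24 + 136))) = -7438 + (40 + (1/160)² + 55/160 + 2200/(1/160)) = -7438 + (40 + (1/160)² + 55*(1/160) + 2200/(1/160)) = -7438 + (40 + 1/25600 + 11/32 + 2200*160) = -7438 + (40 + 1/25600 + 11/32 + 352000) = -7438 + 9012232801/25600 = 8821820001/25600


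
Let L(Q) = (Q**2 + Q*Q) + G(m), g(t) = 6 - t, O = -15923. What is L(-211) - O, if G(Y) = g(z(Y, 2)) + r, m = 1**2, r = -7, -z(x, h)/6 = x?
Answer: 104970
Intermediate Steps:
z(x, h) = -6*x
m = 1
G(Y) = -1 + 6*Y (G(Y) = (6 - (-6)*Y) - 7 = (6 + 6*Y) - 7 = -1 + 6*Y)
L(Q) = 5 + 2*Q**2 (L(Q) = (Q**2 + Q*Q) + (-1 + 6*1) = (Q**2 + Q**2) + (-1 + 6) = 2*Q**2 + 5 = 5 + 2*Q**2)
L(-211) - O = (5 + 2*(-211)**2) - 1*(-15923) = (5 + 2*44521) + 15923 = (5 + 89042) + 15923 = 89047 + 15923 = 104970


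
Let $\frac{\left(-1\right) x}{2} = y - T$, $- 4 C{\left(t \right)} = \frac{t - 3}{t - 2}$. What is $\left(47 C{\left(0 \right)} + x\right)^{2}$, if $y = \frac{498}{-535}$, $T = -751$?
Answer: $\frac{42198366784729}{18318400} \approx 2.3036 \cdot 10^{6}$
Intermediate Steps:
$C{\left(t \right)} = - \frac{-3 + t}{4 \left(-2 + t\right)}$ ($C{\left(t \right)} = - \frac{\left(t - 3\right) \frac{1}{t - 2}}{4} = - \frac{\left(-3 + t\right) \frac{1}{-2 + t}}{4} = - \frac{\frac{1}{-2 + t} \left(-3 + t\right)}{4} = - \frac{-3 + t}{4 \left(-2 + t\right)}$)
$y = - \frac{498}{535}$ ($y = 498 \left(- \frac{1}{535}\right) = - \frac{498}{535} \approx -0.93084$)
$x = - \frac{802574}{535}$ ($x = - 2 \left(- \frac{498}{535} - -751\right) = - 2 \left(- \frac{498}{535} + 751\right) = \left(-2\right) \frac{401287}{535} = - \frac{802574}{535} \approx -1500.1$)
$\left(47 C{\left(0 \right)} + x\right)^{2} = \left(47 \frac{3 - 0}{4 \left(-2 + 0\right)} - \frac{802574}{535}\right)^{2} = \left(47 \frac{3 + 0}{4 \left(-2\right)} - \frac{802574}{535}\right)^{2} = \left(47 \cdot \frac{1}{4} \left(- \frac{1}{2}\right) 3 - \frac{802574}{535}\right)^{2} = \left(47 \left(- \frac{3}{8}\right) - \frac{802574}{535}\right)^{2} = \left(- \frac{141}{8} - \frac{802574}{535}\right)^{2} = \left(- \frac{6496027}{4280}\right)^{2} = \frac{42198366784729}{18318400}$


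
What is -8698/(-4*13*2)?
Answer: 4349/52 ≈ 83.635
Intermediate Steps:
-8698/(-4*13*2) = -8698/((-52*2)) = -8698/(-104) = -8698*(-1/104) = 4349/52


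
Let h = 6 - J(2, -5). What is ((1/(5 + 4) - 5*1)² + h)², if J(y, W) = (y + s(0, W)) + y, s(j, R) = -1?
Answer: 4748041/6561 ≈ 723.68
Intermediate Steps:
J(y, W) = -1 + 2*y (J(y, W) = (y - 1) + y = (-1 + y) + y = -1 + 2*y)
h = 3 (h = 6 - (-1 + 2*2) = 6 - (-1 + 4) = 6 - 1*3 = 6 - 3 = 3)
((1/(5 + 4) - 5*1)² + h)² = ((1/(5 + 4) - 5*1)² + 3)² = ((1/9 - 5)² + 3)² = ((⅑ - 5)² + 3)² = ((-44/9)² + 3)² = (1936/81 + 3)² = (2179/81)² = 4748041/6561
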